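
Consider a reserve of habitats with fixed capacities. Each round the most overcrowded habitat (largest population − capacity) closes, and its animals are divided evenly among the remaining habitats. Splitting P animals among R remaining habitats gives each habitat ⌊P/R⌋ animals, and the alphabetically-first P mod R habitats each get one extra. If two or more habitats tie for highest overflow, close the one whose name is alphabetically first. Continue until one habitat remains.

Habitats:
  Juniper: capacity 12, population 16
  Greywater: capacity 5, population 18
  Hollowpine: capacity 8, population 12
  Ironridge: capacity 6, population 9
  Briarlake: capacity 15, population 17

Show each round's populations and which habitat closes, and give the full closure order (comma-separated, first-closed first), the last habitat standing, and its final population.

Closure order: Greywater, Hollowpine, Briarlake, Ironridge
Last habitat: Juniper with 72 animals

Round 1: Briarlake=17 Greywater=18 Hollowpine=12 Ironridge=9 Juniper=16 → close Greywater (overflow 13)
  18÷4 = 4 each, +1 to first 2
Round 2: Briarlake=22 Hollowpine=17 Ironridge=13 Juniper=20 → close Hollowpine (overflow 9)
  17÷3 = 5 each, +1 to first 2
Round 3: Briarlake=28 Ironridge=19 Juniper=25 → close Briarlake (overflow 13)
  28÷2 = 14 each, +1 to first 0
Round 4: Ironridge=33 Juniper=39 → close Ironridge (overflow 27)
  33÷1 = 33 each, +1 to first 0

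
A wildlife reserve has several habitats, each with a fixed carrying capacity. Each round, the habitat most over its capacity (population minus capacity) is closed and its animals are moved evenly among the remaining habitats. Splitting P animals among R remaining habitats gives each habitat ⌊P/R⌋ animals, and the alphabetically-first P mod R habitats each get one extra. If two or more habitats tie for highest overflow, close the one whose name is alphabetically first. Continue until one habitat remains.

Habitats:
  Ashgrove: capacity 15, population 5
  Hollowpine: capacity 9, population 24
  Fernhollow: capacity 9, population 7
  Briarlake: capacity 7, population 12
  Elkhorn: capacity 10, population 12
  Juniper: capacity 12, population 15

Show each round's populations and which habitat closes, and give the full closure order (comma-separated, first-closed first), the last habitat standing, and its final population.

Closure order: Hollowpine, Briarlake, Elkhorn, Juniper, Fernhollow
Last habitat: Ashgrove with 75 animals

Round 1: Ashgrove=5 Briarlake=12 Elkhorn=12 Fernhollow=7 Hollowpine=24 Juniper=15 → close Hollowpine (overflow 15)
  24÷5 = 4 each, +1 to first 4
Round 2: Ashgrove=10 Briarlake=17 Elkhorn=17 Fernhollow=12 Juniper=19 → close Briarlake (overflow 10)
  17÷4 = 4 each, +1 to first 1
Round 3: Ashgrove=15 Elkhorn=21 Fernhollow=16 Juniper=23 → close Elkhorn (overflow 11)
  21÷3 = 7 each, +1 to first 0
Round 4: Ashgrove=22 Fernhollow=23 Juniper=30 → close Juniper (overflow 18)
  30÷2 = 15 each, +1 to first 0
Round 5: Ashgrove=37 Fernhollow=38 → close Fernhollow (overflow 29)
  38÷1 = 38 each, +1 to first 0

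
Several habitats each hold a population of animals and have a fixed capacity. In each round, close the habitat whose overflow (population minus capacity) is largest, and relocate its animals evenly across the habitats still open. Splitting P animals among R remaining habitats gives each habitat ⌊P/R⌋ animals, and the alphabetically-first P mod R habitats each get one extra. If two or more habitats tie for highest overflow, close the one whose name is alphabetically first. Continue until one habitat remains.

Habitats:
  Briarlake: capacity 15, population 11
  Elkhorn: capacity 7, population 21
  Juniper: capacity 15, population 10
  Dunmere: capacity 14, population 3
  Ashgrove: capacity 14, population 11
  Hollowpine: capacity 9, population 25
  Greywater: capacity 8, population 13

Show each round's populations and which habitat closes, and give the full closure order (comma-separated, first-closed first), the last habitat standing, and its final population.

Closure order: Hollowpine, Elkhorn, Greywater, Ashgrove, Briarlake, Juniper
Last habitat: Dunmere with 94 animals

Round 1: Ashgrove=11 Briarlake=11 Dunmere=3 Elkhorn=21 Greywater=13 Hollowpine=25 Juniper=10 → close Hollowpine (overflow 16)
  25÷6 = 4 each, +1 to first 1
Round 2: Ashgrove=16 Briarlake=15 Dunmere=7 Elkhorn=25 Greywater=17 Juniper=14 → close Elkhorn (overflow 18)
  25÷5 = 5 each, +1 to first 0
Round 3: Ashgrove=21 Briarlake=20 Dunmere=12 Greywater=22 Juniper=19 → close Greywater (overflow 14)
  22÷4 = 5 each, +1 to first 2
Round 4: Ashgrove=27 Briarlake=26 Dunmere=17 Juniper=24 → close Ashgrove (overflow 13)
  27÷3 = 9 each, +1 to first 0
Round 5: Briarlake=35 Dunmere=26 Juniper=33 → close Briarlake (overflow 20)
  35÷2 = 17 each, +1 to first 1
Round 6: Dunmere=44 Juniper=50 → close Juniper (overflow 35)
  50÷1 = 50 each, +1 to first 0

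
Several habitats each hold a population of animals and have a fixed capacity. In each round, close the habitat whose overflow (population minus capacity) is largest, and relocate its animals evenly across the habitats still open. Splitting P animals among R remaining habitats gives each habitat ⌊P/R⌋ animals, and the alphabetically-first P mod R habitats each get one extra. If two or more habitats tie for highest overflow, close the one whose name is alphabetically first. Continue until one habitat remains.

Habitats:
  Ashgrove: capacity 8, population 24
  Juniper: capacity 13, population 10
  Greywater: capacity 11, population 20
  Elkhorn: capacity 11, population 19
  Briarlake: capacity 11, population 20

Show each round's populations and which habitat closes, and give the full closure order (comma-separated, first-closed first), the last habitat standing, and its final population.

Closure order: Ashgrove, Briarlake, Greywater, Elkhorn
Last habitat: Juniper with 93 animals

Round 1: Ashgrove=24 Briarlake=20 Elkhorn=19 Greywater=20 Juniper=10 → close Ashgrove (overflow 16)
  24÷4 = 6 each, +1 to first 0
Round 2: Briarlake=26 Elkhorn=25 Greywater=26 Juniper=16 → close Briarlake (overflow 15)
  26÷3 = 8 each, +1 to first 2
Round 3: Elkhorn=34 Greywater=35 Juniper=24 → close Greywater (overflow 24)
  35÷2 = 17 each, +1 to first 1
Round 4: Elkhorn=52 Juniper=41 → close Elkhorn (overflow 41)
  52÷1 = 52 each, +1 to first 0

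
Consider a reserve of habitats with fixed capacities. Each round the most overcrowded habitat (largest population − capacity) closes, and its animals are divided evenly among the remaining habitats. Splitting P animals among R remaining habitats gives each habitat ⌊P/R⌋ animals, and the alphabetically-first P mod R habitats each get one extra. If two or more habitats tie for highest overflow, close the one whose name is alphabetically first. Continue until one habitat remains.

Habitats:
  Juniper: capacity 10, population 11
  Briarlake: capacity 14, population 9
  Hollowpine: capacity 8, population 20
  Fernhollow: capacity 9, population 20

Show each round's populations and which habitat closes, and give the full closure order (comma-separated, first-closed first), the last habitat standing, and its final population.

Closure order: Hollowpine, Fernhollow, Juniper
Last habitat: Briarlake with 60 animals

Round 1: Briarlake=9 Fernhollow=20 Hollowpine=20 Juniper=11 → close Hollowpine (overflow 12)
  20÷3 = 6 each, +1 to first 2
Round 2: Briarlake=16 Fernhollow=27 Juniper=17 → close Fernhollow (overflow 18)
  27÷2 = 13 each, +1 to first 1
Round 3: Briarlake=30 Juniper=30 → close Juniper (overflow 20)
  30÷1 = 30 each, +1 to first 0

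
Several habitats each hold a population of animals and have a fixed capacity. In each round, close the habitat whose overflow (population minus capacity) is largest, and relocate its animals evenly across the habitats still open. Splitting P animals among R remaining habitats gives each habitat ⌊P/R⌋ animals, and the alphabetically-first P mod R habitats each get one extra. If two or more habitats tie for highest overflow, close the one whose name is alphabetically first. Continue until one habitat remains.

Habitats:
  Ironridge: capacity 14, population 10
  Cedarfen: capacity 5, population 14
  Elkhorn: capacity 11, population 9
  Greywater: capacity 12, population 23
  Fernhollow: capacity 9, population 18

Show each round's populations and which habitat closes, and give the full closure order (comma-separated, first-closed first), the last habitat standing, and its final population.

Closure order: Greywater, Cedarfen, Fernhollow, Elkhorn
Last habitat: Ironridge with 74 animals

Round 1: Cedarfen=14 Elkhorn=9 Fernhollow=18 Greywater=23 Ironridge=10 → close Greywater (overflow 11)
  23÷4 = 5 each, +1 to first 3
Round 2: Cedarfen=20 Elkhorn=15 Fernhollow=24 Ironridge=15 → close Cedarfen (overflow 15)
  20÷3 = 6 each, +1 to first 2
Round 3: Elkhorn=22 Fernhollow=31 Ironridge=21 → close Fernhollow (overflow 22)
  31÷2 = 15 each, +1 to first 1
Round 4: Elkhorn=38 Ironridge=36 → close Elkhorn (overflow 27)
  38÷1 = 38 each, +1 to first 0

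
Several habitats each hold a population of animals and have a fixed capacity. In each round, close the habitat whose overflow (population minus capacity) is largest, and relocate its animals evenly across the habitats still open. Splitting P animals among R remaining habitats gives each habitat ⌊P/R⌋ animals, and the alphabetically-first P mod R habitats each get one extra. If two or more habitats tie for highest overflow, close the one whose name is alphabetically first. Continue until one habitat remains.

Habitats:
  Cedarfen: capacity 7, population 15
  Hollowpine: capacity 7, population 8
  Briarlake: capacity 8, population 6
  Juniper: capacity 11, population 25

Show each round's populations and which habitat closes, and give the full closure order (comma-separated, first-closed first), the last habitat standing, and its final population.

Closure order: Juniper, Cedarfen, Hollowpine
Last habitat: Briarlake with 54 animals

Round 1: Briarlake=6 Cedarfen=15 Hollowpine=8 Juniper=25 → close Juniper (overflow 14)
  25÷3 = 8 each, +1 to first 1
Round 2: Briarlake=15 Cedarfen=23 Hollowpine=16 → close Cedarfen (overflow 16)
  23÷2 = 11 each, +1 to first 1
Round 3: Briarlake=27 Hollowpine=27 → close Hollowpine (overflow 20)
  27÷1 = 27 each, +1 to first 0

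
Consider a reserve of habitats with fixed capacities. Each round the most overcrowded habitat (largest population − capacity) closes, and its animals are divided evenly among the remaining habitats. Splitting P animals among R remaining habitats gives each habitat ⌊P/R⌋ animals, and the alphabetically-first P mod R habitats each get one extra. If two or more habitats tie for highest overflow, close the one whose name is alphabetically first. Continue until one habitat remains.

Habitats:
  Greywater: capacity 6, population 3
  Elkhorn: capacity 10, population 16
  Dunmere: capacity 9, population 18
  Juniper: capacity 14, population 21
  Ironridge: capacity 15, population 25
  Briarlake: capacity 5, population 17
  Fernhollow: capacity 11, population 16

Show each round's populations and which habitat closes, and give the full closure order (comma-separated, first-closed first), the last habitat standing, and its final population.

Closure order: Briarlake, Ironridge, Dunmere, Elkhorn, Fernhollow, Juniper
Last habitat: Greywater with 116 animals

Round 1: Briarlake=17 Dunmere=18 Elkhorn=16 Fernhollow=16 Greywater=3 Ironridge=25 Juniper=21 → close Briarlake (overflow 12)
  17÷6 = 2 each, +1 to first 5
Round 2: Dunmere=21 Elkhorn=19 Fernhollow=19 Greywater=6 Ironridge=28 Juniper=23 → close Ironridge (overflow 13)
  28÷5 = 5 each, +1 to first 3
Round 3: Dunmere=27 Elkhorn=25 Fernhollow=25 Greywater=11 Juniper=28 → close Dunmere (overflow 18)
  27÷4 = 6 each, +1 to first 3
Round 4: Elkhorn=32 Fernhollow=32 Greywater=18 Juniper=34 → close Elkhorn (overflow 22)
  32÷3 = 10 each, +1 to first 2
Round 5: Fernhollow=43 Greywater=29 Juniper=44 → close Fernhollow (overflow 32)
  43÷2 = 21 each, +1 to first 1
Round 6: Greywater=51 Juniper=65 → close Juniper (overflow 51)
  65÷1 = 65 each, +1 to first 0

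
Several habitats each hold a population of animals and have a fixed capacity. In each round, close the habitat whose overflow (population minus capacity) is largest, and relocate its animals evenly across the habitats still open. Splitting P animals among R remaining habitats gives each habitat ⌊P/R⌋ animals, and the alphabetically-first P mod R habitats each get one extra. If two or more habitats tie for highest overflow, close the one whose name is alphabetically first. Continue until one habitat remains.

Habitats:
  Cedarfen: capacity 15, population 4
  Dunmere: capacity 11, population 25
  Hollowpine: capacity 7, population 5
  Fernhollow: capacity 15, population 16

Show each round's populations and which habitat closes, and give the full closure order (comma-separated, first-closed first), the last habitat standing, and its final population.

Round 1: Cedarfen=4 Dunmere=25 Fernhollow=16 Hollowpine=5 → close Dunmere (overflow 14)
  25÷3 = 8 each, +1 to first 1
Round 2: Cedarfen=13 Fernhollow=24 Hollowpine=13 → close Fernhollow (overflow 9)
  24÷2 = 12 each, +1 to first 0
Round 3: Cedarfen=25 Hollowpine=25 → close Hollowpine (overflow 18)
  25÷1 = 25 each, +1 to first 0

Closure order: Dunmere, Fernhollow, Hollowpine
Last habitat: Cedarfen with 50 animals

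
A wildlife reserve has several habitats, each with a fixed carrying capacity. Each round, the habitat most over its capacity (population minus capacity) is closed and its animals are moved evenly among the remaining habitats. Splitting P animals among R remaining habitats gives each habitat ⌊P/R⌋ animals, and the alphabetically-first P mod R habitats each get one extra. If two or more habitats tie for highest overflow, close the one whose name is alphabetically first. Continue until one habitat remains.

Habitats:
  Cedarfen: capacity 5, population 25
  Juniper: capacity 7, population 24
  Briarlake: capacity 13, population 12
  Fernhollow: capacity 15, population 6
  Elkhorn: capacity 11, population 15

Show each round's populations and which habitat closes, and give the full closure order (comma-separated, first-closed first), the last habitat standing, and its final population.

Closure order: Cedarfen, Juniper, Elkhorn, Briarlake
Last habitat: Fernhollow with 82 animals

Round 1: Briarlake=12 Cedarfen=25 Elkhorn=15 Fernhollow=6 Juniper=24 → close Cedarfen (overflow 20)
  25÷4 = 6 each, +1 to first 1
Round 2: Briarlake=19 Elkhorn=21 Fernhollow=12 Juniper=30 → close Juniper (overflow 23)
  30÷3 = 10 each, +1 to first 0
Round 3: Briarlake=29 Elkhorn=31 Fernhollow=22 → close Elkhorn (overflow 20)
  31÷2 = 15 each, +1 to first 1
Round 4: Briarlake=45 Fernhollow=37 → close Briarlake (overflow 32)
  45÷1 = 45 each, +1 to first 0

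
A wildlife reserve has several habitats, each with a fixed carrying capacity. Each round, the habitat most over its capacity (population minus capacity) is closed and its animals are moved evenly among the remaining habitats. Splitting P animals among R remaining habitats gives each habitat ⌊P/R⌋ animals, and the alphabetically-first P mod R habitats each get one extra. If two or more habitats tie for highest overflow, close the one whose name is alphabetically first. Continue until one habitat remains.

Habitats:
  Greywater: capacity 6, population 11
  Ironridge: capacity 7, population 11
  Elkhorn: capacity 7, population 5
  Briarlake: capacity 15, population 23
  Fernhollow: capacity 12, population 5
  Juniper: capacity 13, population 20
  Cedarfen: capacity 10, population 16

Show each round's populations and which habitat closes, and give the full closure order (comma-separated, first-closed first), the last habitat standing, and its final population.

Round 1: Briarlake=23 Cedarfen=16 Elkhorn=5 Fernhollow=5 Greywater=11 Ironridge=11 Juniper=20 → close Briarlake (overflow 8)
  23÷6 = 3 each, +1 to first 5
Round 2: Cedarfen=20 Elkhorn=9 Fernhollow=9 Greywater=15 Ironridge=15 Juniper=23 → close Cedarfen (overflow 10)
  20÷5 = 4 each, +1 to first 0
Round 3: Elkhorn=13 Fernhollow=13 Greywater=19 Ironridge=19 Juniper=27 → close Juniper (overflow 14)
  27÷4 = 6 each, +1 to first 3
Round 4: Elkhorn=20 Fernhollow=20 Greywater=26 Ironridge=25 → close Greywater (overflow 20)
  26÷3 = 8 each, +1 to first 2
Round 5: Elkhorn=29 Fernhollow=29 Ironridge=33 → close Ironridge (overflow 26)
  33÷2 = 16 each, +1 to first 1
Round 6: Elkhorn=46 Fernhollow=45 → close Elkhorn (overflow 39)
  46÷1 = 46 each, +1 to first 0

Closure order: Briarlake, Cedarfen, Juniper, Greywater, Ironridge, Elkhorn
Last habitat: Fernhollow with 91 animals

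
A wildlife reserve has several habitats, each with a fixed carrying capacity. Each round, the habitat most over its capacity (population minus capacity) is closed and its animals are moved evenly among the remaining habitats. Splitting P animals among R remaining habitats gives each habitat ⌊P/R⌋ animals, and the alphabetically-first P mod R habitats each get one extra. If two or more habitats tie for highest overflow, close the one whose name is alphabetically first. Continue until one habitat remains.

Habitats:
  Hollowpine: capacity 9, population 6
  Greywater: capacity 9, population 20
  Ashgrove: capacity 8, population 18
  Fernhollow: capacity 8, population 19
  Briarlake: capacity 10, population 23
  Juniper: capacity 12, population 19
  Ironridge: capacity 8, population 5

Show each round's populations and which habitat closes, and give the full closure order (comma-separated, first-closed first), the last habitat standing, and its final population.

Closure order: Briarlake, Fernhollow, Greywater, Ashgrove, Juniper, Hollowpine
Last habitat: Ironridge with 110 animals

Round 1: Ashgrove=18 Briarlake=23 Fernhollow=19 Greywater=20 Hollowpine=6 Ironridge=5 Juniper=19 → close Briarlake (overflow 13)
  23÷6 = 3 each, +1 to first 5
Round 2: Ashgrove=22 Fernhollow=23 Greywater=24 Hollowpine=10 Ironridge=9 Juniper=22 → close Fernhollow (overflow 15)
  23÷5 = 4 each, +1 to first 3
Round 3: Ashgrove=27 Greywater=29 Hollowpine=15 Ironridge=13 Juniper=26 → close Greywater (overflow 20)
  29÷4 = 7 each, +1 to first 1
Round 4: Ashgrove=35 Hollowpine=22 Ironridge=20 Juniper=33 → close Ashgrove (overflow 27)
  35÷3 = 11 each, +1 to first 2
Round 5: Hollowpine=34 Ironridge=32 Juniper=44 → close Juniper (overflow 32)
  44÷2 = 22 each, +1 to first 0
Round 6: Hollowpine=56 Ironridge=54 → close Hollowpine (overflow 47)
  56÷1 = 56 each, +1 to first 0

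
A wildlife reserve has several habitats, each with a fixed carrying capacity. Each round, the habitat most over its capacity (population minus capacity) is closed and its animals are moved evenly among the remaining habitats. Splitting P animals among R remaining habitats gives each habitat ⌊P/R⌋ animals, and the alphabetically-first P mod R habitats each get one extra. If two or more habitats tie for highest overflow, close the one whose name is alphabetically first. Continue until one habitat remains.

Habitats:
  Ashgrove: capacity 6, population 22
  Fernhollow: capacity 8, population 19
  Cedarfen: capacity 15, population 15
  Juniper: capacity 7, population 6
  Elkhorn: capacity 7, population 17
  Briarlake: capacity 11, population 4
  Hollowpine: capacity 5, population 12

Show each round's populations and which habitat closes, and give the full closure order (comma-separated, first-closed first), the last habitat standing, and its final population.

Round 1: Ashgrove=22 Briarlake=4 Cedarfen=15 Elkhorn=17 Fernhollow=19 Hollowpine=12 Juniper=6 → close Ashgrove (overflow 16)
  22÷6 = 3 each, +1 to first 4
Round 2: Briarlake=8 Cedarfen=19 Elkhorn=21 Fernhollow=23 Hollowpine=15 Juniper=9 → close Fernhollow (overflow 15)
  23÷5 = 4 each, +1 to first 3
Round 3: Briarlake=13 Cedarfen=24 Elkhorn=26 Hollowpine=19 Juniper=13 → close Elkhorn (overflow 19)
  26÷4 = 6 each, +1 to first 2
Round 4: Briarlake=20 Cedarfen=31 Hollowpine=25 Juniper=19 → close Hollowpine (overflow 20)
  25÷3 = 8 each, +1 to first 1
Round 5: Briarlake=29 Cedarfen=39 Juniper=27 → close Cedarfen (overflow 24)
  39÷2 = 19 each, +1 to first 1
Round 6: Briarlake=49 Juniper=46 → close Juniper (overflow 39)
  46÷1 = 46 each, +1 to first 0

Closure order: Ashgrove, Fernhollow, Elkhorn, Hollowpine, Cedarfen, Juniper
Last habitat: Briarlake with 95 animals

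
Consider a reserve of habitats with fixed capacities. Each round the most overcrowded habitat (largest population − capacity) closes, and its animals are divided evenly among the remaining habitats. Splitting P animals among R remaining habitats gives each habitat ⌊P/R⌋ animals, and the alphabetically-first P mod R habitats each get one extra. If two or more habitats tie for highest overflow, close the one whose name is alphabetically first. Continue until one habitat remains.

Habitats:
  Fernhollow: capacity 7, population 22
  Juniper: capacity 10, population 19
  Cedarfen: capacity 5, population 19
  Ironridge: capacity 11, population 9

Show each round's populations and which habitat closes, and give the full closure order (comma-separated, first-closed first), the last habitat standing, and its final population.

Round 1: Cedarfen=19 Fernhollow=22 Ironridge=9 Juniper=19 → close Fernhollow (overflow 15)
  22÷3 = 7 each, +1 to first 1
Round 2: Cedarfen=27 Ironridge=16 Juniper=26 → close Cedarfen (overflow 22)
  27÷2 = 13 each, +1 to first 1
Round 3: Ironridge=30 Juniper=39 → close Juniper (overflow 29)
  39÷1 = 39 each, +1 to first 0

Closure order: Fernhollow, Cedarfen, Juniper
Last habitat: Ironridge with 69 animals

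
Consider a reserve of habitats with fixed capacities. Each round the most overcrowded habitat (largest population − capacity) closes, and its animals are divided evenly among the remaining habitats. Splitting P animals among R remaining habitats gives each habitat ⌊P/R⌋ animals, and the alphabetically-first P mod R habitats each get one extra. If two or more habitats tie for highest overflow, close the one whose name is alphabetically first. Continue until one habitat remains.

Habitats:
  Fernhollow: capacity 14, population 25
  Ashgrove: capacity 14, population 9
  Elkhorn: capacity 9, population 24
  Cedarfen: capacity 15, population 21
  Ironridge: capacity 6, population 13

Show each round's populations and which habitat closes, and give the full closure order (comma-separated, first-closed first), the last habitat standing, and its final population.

Round 1: Ashgrove=9 Cedarfen=21 Elkhorn=24 Fernhollow=25 Ironridge=13 → close Elkhorn (overflow 15)
  24÷4 = 6 each, +1 to first 0
Round 2: Ashgrove=15 Cedarfen=27 Fernhollow=31 Ironridge=19 → close Fernhollow (overflow 17)
  31÷3 = 10 each, +1 to first 1
Round 3: Ashgrove=26 Cedarfen=37 Ironridge=29 → close Ironridge (overflow 23)
  29÷2 = 14 each, +1 to first 1
Round 4: Ashgrove=41 Cedarfen=51 → close Cedarfen (overflow 36)
  51÷1 = 51 each, +1 to first 0

Closure order: Elkhorn, Fernhollow, Ironridge, Cedarfen
Last habitat: Ashgrove with 92 animals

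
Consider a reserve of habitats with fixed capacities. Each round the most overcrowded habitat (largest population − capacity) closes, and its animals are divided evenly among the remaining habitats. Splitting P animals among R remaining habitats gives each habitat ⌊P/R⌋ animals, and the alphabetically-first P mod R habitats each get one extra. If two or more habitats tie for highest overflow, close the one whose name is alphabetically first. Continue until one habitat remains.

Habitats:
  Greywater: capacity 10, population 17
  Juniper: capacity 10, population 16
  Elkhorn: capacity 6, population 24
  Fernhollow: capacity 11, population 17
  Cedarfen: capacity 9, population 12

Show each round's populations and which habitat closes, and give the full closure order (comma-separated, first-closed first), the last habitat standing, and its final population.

Closure order: Elkhorn, Greywater, Fernhollow, Juniper
Last habitat: Cedarfen with 86 animals

Round 1: Cedarfen=12 Elkhorn=24 Fernhollow=17 Greywater=17 Juniper=16 → close Elkhorn (overflow 18)
  24÷4 = 6 each, +1 to first 0
Round 2: Cedarfen=18 Fernhollow=23 Greywater=23 Juniper=22 → close Greywater (overflow 13)
  23÷3 = 7 each, +1 to first 2
Round 3: Cedarfen=26 Fernhollow=31 Juniper=29 → close Fernhollow (overflow 20)
  31÷2 = 15 each, +1 to first 1
Round 4: Cedarfen=42 Juniper=44 → close Juniper (overflow 34)
  44÷1 = 44 each, +1 to first 0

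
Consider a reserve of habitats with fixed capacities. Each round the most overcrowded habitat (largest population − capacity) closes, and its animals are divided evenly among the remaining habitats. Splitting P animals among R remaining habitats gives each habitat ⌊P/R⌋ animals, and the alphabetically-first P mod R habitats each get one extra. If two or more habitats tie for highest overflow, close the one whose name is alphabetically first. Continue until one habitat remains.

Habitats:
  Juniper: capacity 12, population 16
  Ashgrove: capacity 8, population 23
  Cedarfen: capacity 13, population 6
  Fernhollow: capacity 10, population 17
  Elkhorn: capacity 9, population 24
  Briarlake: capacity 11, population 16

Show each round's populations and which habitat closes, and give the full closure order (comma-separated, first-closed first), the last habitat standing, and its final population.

Closure order: Ashgrove, Elkhorn, Briarlake, Fernhollow, Juniper
Last habitat: Cedarfen with 102 animals

Round 1: Ashgrove=23 Briarlake=16 Cedarfen=6 Elkhorn=24 Fernhollow=17 Juniper=16 → close Ashgrove (overflow 15)
  23÷5 = 4 each, +1 to first 3
Round 2: Briarlake=21 Cedarfen=11 Elkhorn=29 Fernhollow=21 Juniper=20 → close Elkhorn (overflow 20)
  29÷4 = 7 each, +1 to first 1
Round 3: Briarlake=29 Cedarfen=18 Fernhollow=28 Juniper=27 → close Briarlake (overflow 18)
  29÷3 = 9 each, +1 to first 2
Round 4: Cedarfen=28 Fernhollow=38 Juniper=36 → close Fernhollow (overflow 28)
  38÷2 = 19 each, +1 to first 0
Round 5: Cedarfen=47 Juniper=55 → close Juniper (overflow 43)
  55÷1 = 55 each, +1 to first 0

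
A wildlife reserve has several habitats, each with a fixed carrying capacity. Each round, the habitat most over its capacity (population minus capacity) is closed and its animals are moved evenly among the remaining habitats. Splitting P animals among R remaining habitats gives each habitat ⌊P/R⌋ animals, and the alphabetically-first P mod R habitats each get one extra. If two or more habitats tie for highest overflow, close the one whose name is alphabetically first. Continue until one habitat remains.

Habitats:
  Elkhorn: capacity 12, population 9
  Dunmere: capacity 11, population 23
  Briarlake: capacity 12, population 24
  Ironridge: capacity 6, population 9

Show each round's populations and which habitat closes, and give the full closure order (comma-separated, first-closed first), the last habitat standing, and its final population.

Closure order: Briarlake, Dunmere, Ironridge
Last habitat: Elkhorn with 65 animals

Round 1: Briarlake=24 Dunmere=23 Elkhorn=9 Ironridge=9 → close Briarlake (overflow 12)
  24÷3 = 8 each, +1 to first 0
Round 2: Dunmere=31 Elkhorn=17 Ironridge=17 → close Dunmere (overflow 20)
  31÷2 = 15 each, +1 to first 1
Round 3: Elkhorn=33 Ironridge=32 → close Ironridge (overflow 26)
  32÷1 = 32 each, +1 to first 0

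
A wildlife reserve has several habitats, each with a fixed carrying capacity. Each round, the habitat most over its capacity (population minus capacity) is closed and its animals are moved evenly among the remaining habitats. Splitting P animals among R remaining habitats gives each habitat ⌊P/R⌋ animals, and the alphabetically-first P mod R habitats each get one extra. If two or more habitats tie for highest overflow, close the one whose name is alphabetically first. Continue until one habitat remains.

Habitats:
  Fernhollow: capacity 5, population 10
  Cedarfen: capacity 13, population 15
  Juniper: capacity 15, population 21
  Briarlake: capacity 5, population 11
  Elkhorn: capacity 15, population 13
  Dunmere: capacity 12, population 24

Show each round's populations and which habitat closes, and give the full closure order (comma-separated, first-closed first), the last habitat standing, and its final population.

Closure order: Dunmere, Briarlake, Fernhollow, Juniper, Cedarfen
Last habitat: Elkhorn with 94 animals

Round 1: Briarlake=11 Cedarfen=15 Dunmere=24 Elkhorn=13 Fernhollow=10 Juniper=21 → close Dunmere (overflow 12)
  24÷5 = 4 each, +1 to first 4
Round 2: Briarlake=16 Cedarfen=20 Elkhorn=18 Fernhollow=15 Juniper=25 → close Briarlake (overflow 11)
  16÷4 = 4 each, +1 to first 0
Round 3: Cedarfen=24 Elkhorn=22 Fernhollow=19 Juniper=29 → close Fernhollow (overflow 14)
  19÷3 = 6 each, +1 to first 1
Round 4: Cedarfen=31 Elkhorn=28 Juniper=35 → close Juniper (overflow 20)
  35÷2 = 17 each, +1 to first 1
Round 5: Cedarfen=49 Elkhorn=45 → close Cedarfen (overflow 36)
  49÷1 = 49 each, +1 to first 0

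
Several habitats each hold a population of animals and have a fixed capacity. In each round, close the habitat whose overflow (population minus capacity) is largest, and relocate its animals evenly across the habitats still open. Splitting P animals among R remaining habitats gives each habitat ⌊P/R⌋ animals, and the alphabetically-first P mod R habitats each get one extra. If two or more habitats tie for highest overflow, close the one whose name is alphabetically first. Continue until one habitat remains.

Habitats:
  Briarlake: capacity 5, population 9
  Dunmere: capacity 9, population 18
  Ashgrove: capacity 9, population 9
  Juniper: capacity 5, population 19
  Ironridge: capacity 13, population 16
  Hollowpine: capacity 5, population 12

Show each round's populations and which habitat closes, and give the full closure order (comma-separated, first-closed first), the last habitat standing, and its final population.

Round 1: Ashgrove=9 Briarlake=9 Dunmere=18 Hollowpine=12 Ironridge=16 Juniper=19 → close Juniper (overflow 14)
  19÷5 = 3 each, +1 to first 4
Round 2: Ashgrove=13 Briarlake=13 Dunmere=22 Hollowpine=16 Ironridge=19 → close Dunmere (overflow 13)
  22÷4 = 5 each, +1 to first 2
Round 3: Ashgrove=19 Briarlake=19 Hollowpine=21 Ironridge=24 → close Hollowpine (overflow 16)
  21÷3 = 7 each, +1 to first 0
Round 4: Ashgrove=26 Briarlake=26 Ironridge=31 → close Briarlake (overflow 21)
  26÷2 = 13 each, +1 to first 0
Round 5: Ashgrove=39 Ironridge=44 → close Ironridge (overflow 31)
  44÷1 = 44 each, +1 to first 0

Closure order: Juniper, Dunmere, Hollowpine, Briarlake, Ironridge
Last habitat: Ashgrove with 83 animals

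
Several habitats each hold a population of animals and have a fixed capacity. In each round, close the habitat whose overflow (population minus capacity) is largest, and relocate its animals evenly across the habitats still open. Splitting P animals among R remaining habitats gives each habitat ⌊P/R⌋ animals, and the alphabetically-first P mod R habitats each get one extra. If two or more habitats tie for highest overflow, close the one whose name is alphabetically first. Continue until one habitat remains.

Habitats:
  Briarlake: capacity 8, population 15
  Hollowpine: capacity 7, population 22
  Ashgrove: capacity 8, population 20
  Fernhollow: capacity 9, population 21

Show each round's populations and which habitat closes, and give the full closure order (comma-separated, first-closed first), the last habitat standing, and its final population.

Round 1: Ashgrove=20 Briarlake=15 Fernhollow=21 Hollowpine=22 → close Hollowpine (overflow 15)
  22÷3 = 7 each, +1 to first 1
Round 2: Ashgrove=28 Briarlake=22 Fernhollow=28 → close Ashgrove (overflow 20)
  28÷2 = 14 each, +1 to first 0
Round 3: Briarlake=36 Fernhollow=42 → close Fernhollow (overflow 33)
  42÷1 = 42 each, +1 to first 0

Closure order: Hollowpine, Ashgrove, Fernhollow
Last habitat: Briarlake with 78 animals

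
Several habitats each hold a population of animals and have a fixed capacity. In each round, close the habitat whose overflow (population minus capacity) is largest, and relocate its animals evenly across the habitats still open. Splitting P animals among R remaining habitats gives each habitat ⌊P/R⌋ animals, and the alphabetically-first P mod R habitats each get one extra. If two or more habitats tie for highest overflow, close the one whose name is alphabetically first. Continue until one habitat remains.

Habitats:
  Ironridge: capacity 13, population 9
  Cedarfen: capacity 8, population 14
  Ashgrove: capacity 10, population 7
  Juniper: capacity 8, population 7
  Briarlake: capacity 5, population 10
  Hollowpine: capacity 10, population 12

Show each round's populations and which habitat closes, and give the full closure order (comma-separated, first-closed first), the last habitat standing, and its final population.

Closure order: Cedarfen, Briarlake, Hollowpine, Ashgrove, Juniper
Last habitat: Ironridge with 59 animals

Round 1: Ashgrove=7 Briarlake=10 Cedarfen=14 Hollowpine=12 Ironridge=9 Juniper=7 → close Cedarfen (overflow 6)
  14÷5 = 2 each, +1 to first 4
Round 2: Ashgrove=10 Briarlake=13 Hollowpine=15 Ironridge=12 Juniper=9 → close Briarlake (overflow 8)
  13÷4 = 3 each, +1 to first 1
Round 3: Ashgrove=14 Hollowpine=18 Ironridge=15 Juniper=12 → close Hollowpine (overflow 8)
  18÷3 = 6 each, +1 to first 0
Round 4: Ashgrove=20 Ironridge=21 Juniper=18 → close Ashgrove (overflow 10)
  20÷2 = 10 each, +1 to first 0
Round 5: Ironridge=31 Juniper=28 → close Juniper (overflow 20)
  28÷1 = 28 each, +1 to first 0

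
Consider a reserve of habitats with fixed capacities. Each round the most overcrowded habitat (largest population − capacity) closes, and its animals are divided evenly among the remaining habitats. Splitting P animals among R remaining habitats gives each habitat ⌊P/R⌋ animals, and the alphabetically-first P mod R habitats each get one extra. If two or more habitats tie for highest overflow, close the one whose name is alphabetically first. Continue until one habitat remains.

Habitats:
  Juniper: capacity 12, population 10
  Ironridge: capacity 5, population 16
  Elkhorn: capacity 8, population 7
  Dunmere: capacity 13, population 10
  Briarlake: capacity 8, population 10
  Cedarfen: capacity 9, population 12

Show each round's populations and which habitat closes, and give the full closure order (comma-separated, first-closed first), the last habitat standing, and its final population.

Closure order: Ironridge, Briarlake, Cedarfen, Dunmere, Elkhorn
Last habitat: Juniper with 65 animals

Round 1: Briarlake=10 Cedarfen=12 Dunmere=10 Elkhorn=7 Ironridge=16 Juniper=10 → close Ironridge (overflow 11)
  16÷5 = 3 each, +1 to first 1
Round 2: Briarlake=14 Cedarfen=15 Dunmere=13 Elkhorn=10 Juniper=13 → close Briarlake (overflow 6)
  14÷4 = 3 each, +1 to first 2
Round 3: Cedarfen=19 Dunmere=17 Elkhorn=13 Juniper=16 → close Cedarfen (overflow 10)
  19÷3 = 6 each, +1 to first 1
Round 4: Dunmere=24 Elkhorn=19 Juniper=22 → close Dunmere (overflow 11)
  24÷2 = 12 each, +1 to first 0
Round 5: Elkhorn=31 Juniper=34 → close Elkhorn (overflow 23)
  31÷1 = 31 each, +1 to first 0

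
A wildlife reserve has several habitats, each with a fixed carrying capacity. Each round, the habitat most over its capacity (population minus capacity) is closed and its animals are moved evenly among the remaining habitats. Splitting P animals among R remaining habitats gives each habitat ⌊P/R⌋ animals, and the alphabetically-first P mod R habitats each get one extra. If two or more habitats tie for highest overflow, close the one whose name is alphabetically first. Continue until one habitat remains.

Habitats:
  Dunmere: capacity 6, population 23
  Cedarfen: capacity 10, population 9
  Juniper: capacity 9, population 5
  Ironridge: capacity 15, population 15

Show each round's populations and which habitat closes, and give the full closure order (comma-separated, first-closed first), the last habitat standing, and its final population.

Closure order: Dunmere, Ironridge, Cedarfen
Last habitat: Juniper with 52 animals

Round 1: Cedarfen=9 Dunmere=23 Ironridge=15 Juniper=5 → close Dunmere (overflow 17)
  23÷3 = 7 each, +1 to first 2
Round 2: Cedarfen=17 Ironridge=23 Juniper=12 → close Ironridge (overflow 8)
  23÷2 = 11 each, +1 to first 1
Round 3: Cedarfen=29 Juniper=23 → close Cedarfen (overflow 19)
  29÷1 = 29 each, +1 to first 0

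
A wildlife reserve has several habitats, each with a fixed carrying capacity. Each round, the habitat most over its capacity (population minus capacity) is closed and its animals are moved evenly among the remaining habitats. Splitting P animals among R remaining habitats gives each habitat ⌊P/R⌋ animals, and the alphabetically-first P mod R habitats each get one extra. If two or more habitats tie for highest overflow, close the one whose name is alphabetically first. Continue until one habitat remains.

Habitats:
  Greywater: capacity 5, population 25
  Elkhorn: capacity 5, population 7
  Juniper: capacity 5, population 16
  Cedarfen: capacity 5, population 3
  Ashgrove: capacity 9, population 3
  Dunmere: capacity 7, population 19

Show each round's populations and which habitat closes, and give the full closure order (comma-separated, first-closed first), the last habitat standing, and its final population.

Closure order: Greywater, Dunmere, Juniper, Elkhorn, Cedarfen
Last habitat: Ashgrove with 73 animals

Round 1: Ashgrove=3 Cedarfen=3 Dunmere=19 Elkhorn=7 Greywater=25 Juniper=16 → close Greywater (overflow 20)
  25÷5 = 5 each, +1 to first 0
Round 2: Ashgrove=8 Cedarfen=8 Dunmere=24 Elkhorn=12 Juniper=21 → close Dunmere (overflow 17)
  24÷4 = 6 each, +1 to first 0
Round 3: Ashgrove=14 Cedarfen=14 Elkhorn=18 Juniper=27 → close Juniper (overflow 22)
  27÷3 = 9 each, +1 to first 0
Round 4: Ashgrove=23 Cedarfen=23 Elkhorn=27 → close Elkhorn (overflow 22)
  27÷2 = 13 each, +1 to first 1
Round 5: Ashgrove=37 Cedarfen=36 → close Cedarfen (overflow 31)
  36÷1 = 36 each, +1 to first 0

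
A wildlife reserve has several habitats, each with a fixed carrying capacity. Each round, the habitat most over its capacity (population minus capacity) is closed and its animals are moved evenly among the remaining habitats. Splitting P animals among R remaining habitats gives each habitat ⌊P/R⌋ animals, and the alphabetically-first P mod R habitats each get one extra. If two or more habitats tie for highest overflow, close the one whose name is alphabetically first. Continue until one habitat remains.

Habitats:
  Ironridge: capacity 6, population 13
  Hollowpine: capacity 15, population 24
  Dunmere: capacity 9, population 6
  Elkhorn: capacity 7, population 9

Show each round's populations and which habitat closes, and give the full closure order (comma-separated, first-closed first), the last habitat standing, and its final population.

Closure order: Hollowpine, Ironridge, Elkhorn
Last habitat: Dunmere with 52 animals

Round 1: Dunmere=6 Elkhorn=9 Hollowpine=24 Ironridge=13 → close Hollowpine (overflow 9)
  24÷3 = 8 each, +1 to first 0
Round 2: Dunmere=14 Elkhorn=17 Ironridge=21 → close Ironridge (overflow 15)
  21÷2 = 10 each, +1 to first 1
Round 3: Dunmere=25 Elkhorn=27 → close Elkhorn (overflow 20)
  27÷1 = 27 each, +1 to first 0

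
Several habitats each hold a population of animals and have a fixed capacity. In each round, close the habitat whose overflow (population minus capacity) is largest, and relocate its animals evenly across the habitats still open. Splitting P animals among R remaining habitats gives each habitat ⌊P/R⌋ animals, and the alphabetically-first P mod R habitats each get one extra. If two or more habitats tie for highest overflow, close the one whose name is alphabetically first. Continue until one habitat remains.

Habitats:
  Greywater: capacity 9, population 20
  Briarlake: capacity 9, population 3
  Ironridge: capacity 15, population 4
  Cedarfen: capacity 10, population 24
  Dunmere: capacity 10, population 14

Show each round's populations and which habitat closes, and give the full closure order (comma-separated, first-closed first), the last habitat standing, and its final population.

Closure order: Cedarfen, Greywater, Dunmere, Briarlake
Last habitat: Ironridge with 65 animals

Round 1: Briarlake=3 Cedarfen=24 Dunmere=14 Greywater=20 Ironridge=4 → close Cedarfen (overflow 14)
  24÷4 = 6 each, +1 to first 0
Round 2: Briarlake=9 Dunmere=20 Greywater=26 Ironridge=10 → close Greywater (overflow 17)
  26÷3 = 8 each, +1 to first 2
Round 3: Briarlake=18 Dunmere=29 Ironridge=18 → close Dunmere (overflow 19)
  29÷2 = 14 each, +1 to first 1
Round 4: Briarlake=33 Ironridge=32 → close Briarlake (overflow 24)
  33÷1 = 33 each, +1 to first 0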